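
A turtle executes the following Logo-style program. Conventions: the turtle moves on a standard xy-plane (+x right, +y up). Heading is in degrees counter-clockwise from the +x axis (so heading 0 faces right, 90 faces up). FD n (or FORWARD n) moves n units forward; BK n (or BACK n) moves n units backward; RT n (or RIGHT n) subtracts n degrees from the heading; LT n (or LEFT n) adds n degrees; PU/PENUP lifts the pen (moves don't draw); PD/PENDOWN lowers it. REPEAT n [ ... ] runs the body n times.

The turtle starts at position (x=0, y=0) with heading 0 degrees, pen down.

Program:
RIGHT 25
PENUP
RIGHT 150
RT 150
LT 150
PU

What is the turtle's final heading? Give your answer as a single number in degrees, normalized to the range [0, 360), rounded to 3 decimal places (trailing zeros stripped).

Executing turtle program step by step:
Start: pos=(0,0), heading=0, pen down
RT 25: heading 0 -> 335
PU: pen up
RT 150: heading 335 -> 185
RT 150: heading 185 -> 35
LT 150: heading 35 -> 185
PU: pen up
Final: pos=(0,0), heading=185, 0 segment(s) drawn

Answer: 185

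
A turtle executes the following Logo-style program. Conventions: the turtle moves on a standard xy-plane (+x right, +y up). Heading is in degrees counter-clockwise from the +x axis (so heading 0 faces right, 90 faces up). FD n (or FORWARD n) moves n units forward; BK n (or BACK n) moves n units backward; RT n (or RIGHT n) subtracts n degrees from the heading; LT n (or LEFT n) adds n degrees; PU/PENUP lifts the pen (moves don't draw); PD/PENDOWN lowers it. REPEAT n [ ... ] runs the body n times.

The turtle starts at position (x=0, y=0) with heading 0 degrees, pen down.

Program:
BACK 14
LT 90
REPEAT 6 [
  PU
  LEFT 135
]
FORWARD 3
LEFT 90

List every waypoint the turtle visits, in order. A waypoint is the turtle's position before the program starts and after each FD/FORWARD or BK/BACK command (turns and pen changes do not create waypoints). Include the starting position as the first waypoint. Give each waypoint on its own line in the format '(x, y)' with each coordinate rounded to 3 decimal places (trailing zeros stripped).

Executing turtle program step by step:
Start: pos=(0,0), heading=0, pen down
BK 14: (0,0) -> (-14,0) [heading=0, draw]
LT 90: heading 0 -> 90
REPEAT 6 [
  -- iteration 1/6 --
  PU: pen up
  LT 135: heading 90 -> 225
  -- iteration 2/6 --
  PU: pen up
  LT 135: heading 225 -> 0
  -- iteration 3/6 --
  PU: pen up
  LT 135: heading 0 -> 135
  -- iteration 4/6 --
  PU: pen up
  LT 135: heading 135 -> 270
  -- iteration 5/6 --
  PU: pen up
  LT 135: heading 270 -> 45
  -- iteration 6/6 --
  PU: pen up
  LT 135: heading 45 -> 180
]
FD 3: (-14,0) -> (-17,0) [heading=180, move]
LT 90: heading 180 -> 270
Final: pos=(-17,0), heading=270, 1 segment(s) drawn
Waypoints (3 total):
(0, 0)
(-14, 0)
(-17, 0)

Answer: (0, 0)
(-14, 0)
(-17, 0)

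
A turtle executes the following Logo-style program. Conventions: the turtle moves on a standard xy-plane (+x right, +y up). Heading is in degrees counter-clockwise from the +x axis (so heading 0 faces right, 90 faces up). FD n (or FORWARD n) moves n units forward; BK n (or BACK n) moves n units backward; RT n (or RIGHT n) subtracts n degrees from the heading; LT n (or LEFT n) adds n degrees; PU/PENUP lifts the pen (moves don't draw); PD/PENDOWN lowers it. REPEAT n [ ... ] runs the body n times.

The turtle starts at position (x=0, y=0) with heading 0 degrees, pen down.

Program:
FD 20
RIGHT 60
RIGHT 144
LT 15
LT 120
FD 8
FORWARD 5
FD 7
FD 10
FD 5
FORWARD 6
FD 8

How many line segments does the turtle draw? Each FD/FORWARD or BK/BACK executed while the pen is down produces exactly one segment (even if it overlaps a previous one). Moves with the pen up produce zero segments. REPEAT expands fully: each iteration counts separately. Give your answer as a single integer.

Executing turtle program step by step:
Start: pos=(0,0), heading=0, pen down
FD 20: (0,0) -> (20,0) [heading=0, draw]
RT 60: heading 0 -> 300
RT 144: heading 300 -> 156
LT 15: heading 156 -> 171
LT 120: heading 171 -> 291
FD 8: (20,0) -> (22.867,-7.469) [heading=291, draw]
FD 5: (22.867,-7.469) -> (24.659,-12.137) [heading=291, draw]
FD 7: (24.659,-12.137) -> (27.167,-18.672) [heading=291, draw]
FD 10: (27.167,-18.672) -> (30.751,-28.007) [heading=291, draw]
FD 5: (30.751,-28.007) -> (32.543,-32.675) [heading=291, draw]
FD 6: (32.543,-32.675) -> (34.693,-38.277) [heading=291, draw]
FD 8: (34.693,-38.277) -> (37.56,-45.745) [heading=291, draw]
Final: pos=(37.56,-45.745), heading=291, 8 segment(s) drawn
Segments drawn: 8

Answer: 8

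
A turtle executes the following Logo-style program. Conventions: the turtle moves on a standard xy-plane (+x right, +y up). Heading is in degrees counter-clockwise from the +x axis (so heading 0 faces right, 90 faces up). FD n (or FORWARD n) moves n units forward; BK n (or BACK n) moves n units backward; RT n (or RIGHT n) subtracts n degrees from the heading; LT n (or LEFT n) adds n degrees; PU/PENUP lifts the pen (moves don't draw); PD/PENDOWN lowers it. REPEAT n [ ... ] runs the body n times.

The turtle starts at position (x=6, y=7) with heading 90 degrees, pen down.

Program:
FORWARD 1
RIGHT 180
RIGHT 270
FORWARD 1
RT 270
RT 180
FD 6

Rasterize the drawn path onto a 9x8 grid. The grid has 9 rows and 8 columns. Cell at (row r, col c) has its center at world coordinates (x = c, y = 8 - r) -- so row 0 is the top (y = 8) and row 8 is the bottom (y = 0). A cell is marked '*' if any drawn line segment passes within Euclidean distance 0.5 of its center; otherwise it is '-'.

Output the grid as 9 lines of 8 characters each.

Segment 0: (6,7) -> (6,8)
Segment 1: (6,8) -> (7,8)
Segment 2: (7,8) -> (7,2)

Answer: ------**
------**
-------*
-------*
-------*
-------*
-------*
--------
--------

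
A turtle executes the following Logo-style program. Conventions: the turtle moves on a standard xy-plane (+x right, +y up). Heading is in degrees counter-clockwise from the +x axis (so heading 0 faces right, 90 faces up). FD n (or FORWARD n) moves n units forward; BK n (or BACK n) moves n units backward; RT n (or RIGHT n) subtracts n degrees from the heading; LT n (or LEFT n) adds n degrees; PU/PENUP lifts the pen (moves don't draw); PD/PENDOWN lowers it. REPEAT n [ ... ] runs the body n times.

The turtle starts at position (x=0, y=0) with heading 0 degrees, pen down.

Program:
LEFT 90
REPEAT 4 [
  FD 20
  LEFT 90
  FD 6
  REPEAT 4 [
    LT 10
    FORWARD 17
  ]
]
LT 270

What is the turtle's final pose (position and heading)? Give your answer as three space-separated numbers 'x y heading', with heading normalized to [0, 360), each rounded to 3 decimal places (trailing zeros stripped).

Executing turtle program step by step:
Start: pos=(0,0), heading=0, pen down
LT 90: heading 0 -> 90
REPEAT 4 [
  -- iteration 1/4 --
  FD 20: (0,0) -> (0,20) [heading=90, draw]
  LT 90: heading 90 -> 180
  FD 6: (0,20) -> (-6,20) [heading=180, draw]
  REPEAT 4 [
    -- iteration 1/4 --
    LT 10: heading 180 -> 190
    FD 17: (-6,20) -> (-22.742,17.048) [heading=190, draw]
    -- iteration 2/4 --
    LT 10: heading 190 -> 200
    FD 17: (-22.742,17.048) -> (-38.717,11.234) [heading=200, draw]
    -- iteration 3/4 --
    LT 10: heading 200 -> 210
    FD 17: (-38.717,11.234) -> (-53.439,2.734) [heading=210, draw]
    -- iteration 4/4 --
    LT 10: heading 210 -> 220
    FD 17: (-53.439,2.734) -> (-66.462,-8.194) [heading=220, draw]
  ]
  -- iteration 2/4 --
  FD 20: (-66.462,-8.194) -> (-81.783,-21.05) [heading=220, draw]
  LT 90: heading 220 -> 310
  FD 6: (-81.783,-21.05) -> (-77.926,-25.646) [heading=310, draw]
  REPEAT 4 [
    -- iteration 1/4 --
    LT 10: heading 310 -> 320
    FD 17: (-77.926,-25.646) -> (-64.903,-36.573) [heading=320, draw]
    -- iteration 2/4 --
    LT 10: heading 320 -> 330
    FD 17: (-64.903,-36.573) -> (-50.181,-45.073) [heading=330, draw]
    -- iteration 3/4 --
    LT 10: heading 330 -> 340
    FD 17: (-50.181,-45.073) -> (-34.206,-50.888) [heading=340, draw]
    -- iteration 4/4 --
    LT 10: heading 340 -> 350
    FD 17: (-34.206,-50.888) -> (-17.464,-53.84) [heading=350, draw]
  ]
  -- iteration 3/4 --
  FD 20: (-17.464,-53.84) -> (2.232,-57.312) [heading=350, draw]
  LT 90: heading 350 -> 80
  FD 6: (2.232,-57.312) -> (3.274,-51.404) [heading=80, draw]
  REPEAT 4 [
    -- iteration 1/4 --
    LT 10: heading 80 -> 90
    FD 17: (3.274,-51.404) -> (3.274,-34.404) [heading=90, draw]
    -- iteration 2/4 --
    LT 10: heading 90 -> 100
    FD 17: (3.274,-34.404) -> (0.322,-17.662) [heading=100, draw]
    -- iteration 3/4 --
    LT 10: heading 100 -> 110
    FD 17: (0.322,-17.662) -> (-5.492,-1.687) [heading=110, draw]
    -- iteration 4/4 --
    LT 10: heading 110 -> 120
    FD 17: (-5.492,-1.687) -> (-13.992,13.035) [heading=120, draw]
  ]
  -- iteration 4/4 --
  FD 20: (-13.992,13.035) -> (-23.992,30.356) [heading=120, draw]
  LT 90: heading 120 -> 210
  FD 6: (-23.992,30.356) -> (-29.189,27.356) [heading=210, draw]
  REPEAT 4 [
    -- iteration 1/4 --
    LT 10: heading 210 -> 220
    FD 17: (-29.189,27.356) -> (-42.211,16.428) [heading=220, draw]
    -- iteration 2/4 --
    LT 10: heading 220 -> 230
    FD 17: (-42.211,16.428) -> (-53.139,3.406) [heading=230, draw]
    -- iteration 3/4 --
    LT 10: heading 230 -> 240
    FD 17: (-53.139,3.406) -> (-61.639,-11.317) [heading=240, draw]
    -- iteration 4/4 --
    LT 10: heading 240 -> 250
    FD 17: (-61.639,-11.317) -> (-67.453,-27.292) [heading=250, draw]
  ]
]
LT 270: heading 250 -> 160
Final: pos=(-67.453,-27.292), heading=160, 24 segment(s) drawn

Answer: -67.453 -27.292 160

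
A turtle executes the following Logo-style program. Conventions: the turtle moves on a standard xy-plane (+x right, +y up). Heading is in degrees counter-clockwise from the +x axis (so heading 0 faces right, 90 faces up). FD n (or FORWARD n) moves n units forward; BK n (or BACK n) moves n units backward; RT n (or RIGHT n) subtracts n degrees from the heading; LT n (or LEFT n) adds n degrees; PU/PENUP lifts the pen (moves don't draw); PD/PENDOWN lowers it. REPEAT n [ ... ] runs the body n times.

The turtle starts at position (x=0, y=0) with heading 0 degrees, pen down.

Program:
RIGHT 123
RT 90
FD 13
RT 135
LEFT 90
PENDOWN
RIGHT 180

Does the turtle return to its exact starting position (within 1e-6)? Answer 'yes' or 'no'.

Executing turtle program step by step:
Start: pos=(0,0), heading=0, pen down
RT 123: heading 0 -> 237
RT 90: heading 237 -> 147
FD 13: (0,0) -> (-10.903,7.08) [heading=147, draw]
RT 135: heading 147 -> 12
LT 90: heading 12 -> 102
PD: pen down
RT 180: heading 102 -> 282
Final: pos=(-10.903,7.08), heading=282, 1 segment(s) drawn

Start position: (0, 0)
Final position: (-10.903, 7.08)
Distance = 13; >= 1e-6 -> NOT closed

Answer: no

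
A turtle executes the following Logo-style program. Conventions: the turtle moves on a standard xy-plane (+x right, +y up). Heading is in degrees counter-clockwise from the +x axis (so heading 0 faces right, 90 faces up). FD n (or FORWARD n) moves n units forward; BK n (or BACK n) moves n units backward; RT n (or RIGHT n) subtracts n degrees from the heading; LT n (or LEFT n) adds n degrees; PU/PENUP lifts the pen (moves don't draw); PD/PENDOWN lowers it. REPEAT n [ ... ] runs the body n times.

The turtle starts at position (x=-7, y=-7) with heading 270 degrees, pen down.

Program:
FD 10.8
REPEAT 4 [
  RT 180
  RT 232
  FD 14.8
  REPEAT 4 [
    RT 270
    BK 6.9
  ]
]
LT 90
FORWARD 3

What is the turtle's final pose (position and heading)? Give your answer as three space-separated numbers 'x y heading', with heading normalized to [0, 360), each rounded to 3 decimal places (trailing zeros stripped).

Answer: -34.743 4.665 152

Derivation:
Executing turtle program step by step:
Start: pos=(-7,-7), heading=270, pen down
FD 10.8: (-7,-7) -> (-7,-17.8) [heading=270, draw]
REPEAT 4 [
  -- iteration 1/4 --
  RT 180: heading 270 -> 90
  RT 232: heading 90 -> 218
  FD 14.8: (-7,-17.8) -> (-18.663,-26.912) [heading=218, draw]
  REPEAT 4 [
    -- iteration 1/4 --
    RT 270: heading 218 -> 308
    BK 6.9: (-18.663,-26.912) -> (-22.911,-21.475) [heading=308, draw]
    -- iteration 2/4 --
    RT 270: heading 308 -> 38
    BK 6.9: (-22.911,-21.475) -> (-28.348,-25.723) [heading=38, draw]
    -- iteration 3/4 --
    RT 270: heading 38 -> 128
    BK 6.9: (-28.348,-25.723) -> (-24.1,-31.16) [heading=128, draw]
    -- iteration 4/4 --
    RT 270: heading 128 -> 218
    BK 6.9: (-24.1,-31.16) -> (-18.663,-26.912) [heading=218, draw]
  ]
  -- iteration 2/4 --
  RT 180: heading 218 -> 38
  RT 232: heading 38 -> 166
  FD 14.8: (-18.663,-26.912) -> (-33.023,-23.331) [heading=166, draw]
  REPEAT 4 [
    -- iteration 1/4 --
    RT 270: heading 166 -> 256
    BK 6.9: (-33.023,-23.331) -> (-31.354,-16.636) [heading=256, draw]
    -- iteration 2/4 --
    RT 270: heading 256 -> 346
    BK 6.9: (-31.354,-16.636) -> (-38.049,-14.967) [heading=346, draw]
    -- iteration 3/4 --
    RT 270: heading 346 -> 76
    BK 6.9: (-38.049,-14.967) -> (-39.718,-21.662) [heading=76, draw]
    -- iteration 4/4 --
    RT 270: heading 76 -> 166
    BK 6.9: (-39.718,-21.662) -> (-33.023,-23.331) [heading=166, draw]
  ]
  -- iteration 3/4 --
  RT 180: heading 166 -> 346
  RT 232: heading 346 -> 114
  FD 14.8: (-33.023,-23.331) -> (-39.043,-9.811) [heading=114, draw]
  REPEAT 4 [
    -- iteration 1/4 --
    RT 270: heading 114 -> 204
    BK 6.9: (-39.043,-9.811) -> (-32.739,-7.004) [heading=204, draw]
    -- iteration 2/4 --
    RT 270: heading 204 -> 294
    BK 6.9: (-32.739,-7.004) -> (-35.546,-0.701) [heading=294, draw]
    -- iteration 3/4 --
    RT 270: heading 294 -> 24
    BK 6.9: (-35.546,-0.701) -> (-41.849,-3.507) [heading=24, draw]
    -- iteration 4/4 --
    RT 270: heading 24 -> 114
    BK 6.9: (-41.849,-3.507) -> (-39.043,-9.811) [heading=114, draw]
  ]
  -- iteration 4/4 --
  RT 180: heading 114 -> 294
  RT 232: heading 294 -> 62
  FD 14.8: (-39.043,-9.811) -> (-32.094,3.257) [heading=62, draw]
  REPEAT 4 [
    -- iteration 1/4 --
    RT 270: heading 62 -> 152
    BK 6.9: (-32.094,3.257) -> (-26.002,0.017) [heading=152, draw]
    -- iteration 2/4 --
    RT 270: heading 152 -> 242
    BK 6.9: (-26.002,0.017) -> (-22.763,6.11) [heading=242, draw]
    -- iteration 3/4 --
    RT 270: heading 242 -> 332
    BK 6.9: (-22.763,6.11) -> (-28.855,9.349) [heading=332, draw]
    -- iteration 4/4 --
    RT 270: heading 332 -> 62
    BK 6.9: (-28.855,9.349) -> (-32.094,3.257) [heading=62, draw]
  ]
]
LT 90: heading 62 -> 152
FD 3: (-32.094,3.257) -> (-34.743,4.665) [heading=152, draw]
Final: pos=(-34.743,4.665), heading=152, 22 segment(s) drawn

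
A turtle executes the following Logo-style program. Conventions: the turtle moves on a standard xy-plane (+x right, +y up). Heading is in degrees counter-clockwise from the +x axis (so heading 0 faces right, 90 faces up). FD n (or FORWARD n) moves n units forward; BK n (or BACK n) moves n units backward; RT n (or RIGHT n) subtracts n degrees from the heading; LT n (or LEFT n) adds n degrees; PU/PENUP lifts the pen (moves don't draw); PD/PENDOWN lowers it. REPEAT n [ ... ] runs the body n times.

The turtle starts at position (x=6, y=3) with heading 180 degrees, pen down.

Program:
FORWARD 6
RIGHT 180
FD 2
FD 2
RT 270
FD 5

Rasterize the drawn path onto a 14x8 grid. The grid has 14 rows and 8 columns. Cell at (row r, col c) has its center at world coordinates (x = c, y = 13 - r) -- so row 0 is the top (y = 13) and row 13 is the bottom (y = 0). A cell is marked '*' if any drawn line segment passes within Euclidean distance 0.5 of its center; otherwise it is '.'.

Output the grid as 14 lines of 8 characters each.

Answer: ........
........
........
........
........
....*...
....*...
....*...
....*...
....*...
*******.
........
........
........

Derivation:
Segment 0: (6,3) -> (0,3)
Segment 1: (0,3) -> (2,3)
Segment 2: (2,3) -> (4,3)
Segment 3: (4,3) -> (4,8)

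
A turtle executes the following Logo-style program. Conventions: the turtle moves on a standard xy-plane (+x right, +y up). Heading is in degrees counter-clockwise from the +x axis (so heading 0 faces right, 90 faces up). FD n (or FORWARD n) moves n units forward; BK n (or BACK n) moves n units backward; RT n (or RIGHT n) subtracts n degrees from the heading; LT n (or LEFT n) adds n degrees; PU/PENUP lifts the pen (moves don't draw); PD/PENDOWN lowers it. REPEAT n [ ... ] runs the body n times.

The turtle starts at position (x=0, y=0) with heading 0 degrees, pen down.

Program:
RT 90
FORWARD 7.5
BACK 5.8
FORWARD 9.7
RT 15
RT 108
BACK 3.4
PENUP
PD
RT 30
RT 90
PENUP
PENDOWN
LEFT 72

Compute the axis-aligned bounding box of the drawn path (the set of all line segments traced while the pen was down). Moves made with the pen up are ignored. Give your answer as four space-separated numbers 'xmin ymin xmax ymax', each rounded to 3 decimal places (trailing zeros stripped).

Answer: 0 -13.252 2.851 0

Derivation:
Executing turtle program step by step:
Start: pos=(0,0), heading=0, pen down
RT 90: heading 0 -> 270
FD 7.5: (0,0) -> (0,-7.5) [heading=270, draw]
BK 5.8: (0,-7.5) -> (0,-1.7) [heading=270, draw]
FD 9.7: (0,-1.7) -> (0,-11.4) [heading=270, draw]
RT 15: heading 270 -> 255
RT 108: heading 255 -> 147
BK 3.4: (0,-11.4) -> (2.851,-13.252) [heading=147, draw]
PU: pen up
PD: pen down
RT 30: heading 147 -> 117
RT 90: heading 117 -> 27
PU: pen up
PD: pen down
LT 72: heading 27 -> 99
Final: pos=(2.851,-13.252), heading=99, 4 segment(s) drawn

Segment endpoints: x in {0, 0, 0, 0, 2.851}, y in {-13.252, -11.4, -7.5, -1.7, 0}
xmin=0, ymin=-13.252, xmax=2.851, ymax=0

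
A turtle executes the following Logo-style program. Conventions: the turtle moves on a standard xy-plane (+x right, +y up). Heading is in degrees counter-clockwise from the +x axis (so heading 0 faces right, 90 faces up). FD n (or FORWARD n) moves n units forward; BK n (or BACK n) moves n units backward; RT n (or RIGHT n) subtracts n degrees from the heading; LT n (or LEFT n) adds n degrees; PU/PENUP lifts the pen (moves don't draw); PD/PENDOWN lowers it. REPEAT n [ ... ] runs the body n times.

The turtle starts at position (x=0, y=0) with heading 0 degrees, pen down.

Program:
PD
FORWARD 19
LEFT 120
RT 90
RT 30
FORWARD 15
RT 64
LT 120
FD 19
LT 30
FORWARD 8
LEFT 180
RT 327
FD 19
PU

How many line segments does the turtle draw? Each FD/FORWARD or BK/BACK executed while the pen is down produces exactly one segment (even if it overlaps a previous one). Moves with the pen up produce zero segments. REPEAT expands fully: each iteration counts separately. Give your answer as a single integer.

Executing turtle program step by step:
Start: pos=(0,0), heading=0, pen down
PD: pen down
FD 19: (0,0) -> (19,0) [heading=0, draw]
LT 120: heading 0 -> 120
RT 90: heading 120 -> 30
RT 30: heading 30 -> 0
FD 15: (19,0) -> (34,0) [heading=0, draw]
RT 64: heading 0 -> 296
LT 120: heading 296 -> 56
FD 19: (34,0) -> (44.625,15.752) [heading=56, draw]
LT 30: heading 56 -> 86
FD 8: (44.625,15.752) -> (45.183,23.732) [heading=86, draw]
LT 180: heading 86 -> 266
RT 327: heading 266 -> 299
FD 19: (45.183,23.732) -> (54.394,7.114) [heading=299, draw]
PU: pen up
Final: pos=(54.394,7.114), heading=299, 5 segment(s) drawn
Segments drawn: 5

Answer: 5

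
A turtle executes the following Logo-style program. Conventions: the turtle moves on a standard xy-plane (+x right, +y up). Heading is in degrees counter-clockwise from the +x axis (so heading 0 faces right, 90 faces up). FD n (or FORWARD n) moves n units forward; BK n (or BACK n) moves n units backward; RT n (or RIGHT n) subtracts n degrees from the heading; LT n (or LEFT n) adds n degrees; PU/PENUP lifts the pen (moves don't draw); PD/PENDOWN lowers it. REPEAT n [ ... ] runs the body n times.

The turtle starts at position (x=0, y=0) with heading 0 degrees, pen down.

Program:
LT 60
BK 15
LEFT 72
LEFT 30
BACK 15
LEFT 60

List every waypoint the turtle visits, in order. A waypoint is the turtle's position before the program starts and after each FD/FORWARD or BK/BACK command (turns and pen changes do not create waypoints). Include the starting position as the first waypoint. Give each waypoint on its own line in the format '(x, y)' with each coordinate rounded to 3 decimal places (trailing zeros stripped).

Answer: (0, 0)
(-7.5, -12.99)
(6.766, -17.626)

Derivation:
Executing turtle program step by step:
Start: pos=(0,0), heading=0, pen down
LT 60: heading 0 -> 60
BK 15: (0,0) -> (-7.5,-12.99) [heading=60, draw]
LT 72: heading 60 -> 132
LT 30: heading 132 -> 162
BK 15: (-7.5,-12.99) -> (6.766,-17.626) [heading=162, draw]
LT 60: heading 162 -> 222
Final: pos=(6.766,-17.626), heading=222, 2 segment(s) drawn
Waypoints (3 total):
(0, 0)
(-7.5, -12.99)
(6.766, -17.626)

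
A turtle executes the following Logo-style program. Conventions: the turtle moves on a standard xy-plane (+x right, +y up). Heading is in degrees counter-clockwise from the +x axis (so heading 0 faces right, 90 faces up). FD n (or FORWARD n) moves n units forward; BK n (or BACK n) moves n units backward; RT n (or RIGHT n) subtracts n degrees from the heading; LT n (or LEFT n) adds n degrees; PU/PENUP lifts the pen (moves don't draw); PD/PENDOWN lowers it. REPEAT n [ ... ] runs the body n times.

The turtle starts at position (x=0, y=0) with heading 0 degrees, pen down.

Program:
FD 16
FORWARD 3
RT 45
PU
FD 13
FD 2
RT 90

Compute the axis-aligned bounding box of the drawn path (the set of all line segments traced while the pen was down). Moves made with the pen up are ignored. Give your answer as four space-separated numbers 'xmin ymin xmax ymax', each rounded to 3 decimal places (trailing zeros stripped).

Answer: 0 0 19 0

Derivation:
Executing turtle program step by step:
Start: pos=(0,0), heading=0, pen down
FD 16: (0,0) -> (16,0) [heading=0, draw]
FD 3: (16,0) -> (19,0) [heading=0, draw]
RT 45: heading 0 -> 315
PU: pen up
FD 13: (19,0) -> (28.192,-9.192) [heading=315, move]
FD 2: (28.192,-9.192) -> (29.607,-10.607) [heading=315, move]
RT 90: heading 315 -> 225
Final: pos=(29.607,-10.607), heading=225, 2 segment(s) drawn

Segment endpoints: x in {0, 16, 19}, y in {0}
xmin=0, ymin=0, xmax=19, ymax=0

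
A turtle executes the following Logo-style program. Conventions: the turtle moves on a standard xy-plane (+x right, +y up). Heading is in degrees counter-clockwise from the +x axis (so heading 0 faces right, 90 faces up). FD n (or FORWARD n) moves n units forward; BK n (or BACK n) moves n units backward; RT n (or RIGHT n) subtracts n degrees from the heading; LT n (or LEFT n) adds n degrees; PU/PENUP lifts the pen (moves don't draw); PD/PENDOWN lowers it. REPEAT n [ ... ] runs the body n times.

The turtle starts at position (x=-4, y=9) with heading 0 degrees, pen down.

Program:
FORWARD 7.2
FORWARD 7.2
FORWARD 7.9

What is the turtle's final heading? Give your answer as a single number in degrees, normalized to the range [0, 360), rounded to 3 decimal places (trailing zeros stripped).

Executing turtle program step by step:
Start: pos=(-4,9), heading=0, pen down
FD 7.2: (-4,9) -> (3.2,9) [heading=0, draw]
FD 7.2: (3.2,9) -> (10.4,9) [heading=0, draw]
FD 7.9: (10.4,9) -> (18.3,9) [heading=0, draw]
Final: pos=(18.3,9), heading=0, 3 segment(s) drawn

Answer: 0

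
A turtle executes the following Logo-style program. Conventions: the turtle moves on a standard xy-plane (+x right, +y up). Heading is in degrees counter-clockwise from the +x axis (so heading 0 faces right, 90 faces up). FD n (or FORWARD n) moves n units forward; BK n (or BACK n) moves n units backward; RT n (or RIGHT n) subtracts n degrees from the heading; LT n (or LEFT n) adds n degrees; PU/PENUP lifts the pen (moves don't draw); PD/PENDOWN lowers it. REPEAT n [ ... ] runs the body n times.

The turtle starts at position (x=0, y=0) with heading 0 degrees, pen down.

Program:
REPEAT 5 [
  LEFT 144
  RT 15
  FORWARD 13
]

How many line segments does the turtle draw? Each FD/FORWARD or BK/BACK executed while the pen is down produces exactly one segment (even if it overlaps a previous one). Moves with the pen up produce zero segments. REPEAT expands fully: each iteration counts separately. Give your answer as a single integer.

Answer: 5

Derivation:
Executing turtle program step by step:
Start: pos=(0,0), heading=0, pen down
REPEAT 5 [
  -- iteration 1/5 --
  LT 144: heading 0 -> 144
  RT 15: heading 144 -> 129
  FD 13: (0,0) -> (-8.181,10.103) [heading=129, draw]
  -- iteration 2/5 --
  LT 144: heading 129 -> 273
  RT 15: heading 273 -> 258
  FD 13: (-8.181,10.103) -> (-10.884,-2.613) [heading=258, draw]
  -- iteration 3/5 --
  LT 144: heading 258 -> 42
  RT 15: heading 42 -> 27
  FD 13: (-10.884,-2.613) -> (0.699,3.289) [heading=27, draw]
  -- iteration 4/5 --
  LT 144: heading 27 -> 171
  RT 15: heading 171 -> 156
  FD 13: (0.699,3.289) -> (-11.177,8.576) [heading=156, draw]
  -- iteration 5/5 --
  LT 144: heading 156 -> 300
  RT 15: heading 300 -> 285
  FD 13: (-11.177,8.576) -> (-7.812,-3.981) [heading=285, draw]
]
Final: pos=(-7.812,-3.981), heading=285, 5 segment(s) drawn
Segments drawn: 5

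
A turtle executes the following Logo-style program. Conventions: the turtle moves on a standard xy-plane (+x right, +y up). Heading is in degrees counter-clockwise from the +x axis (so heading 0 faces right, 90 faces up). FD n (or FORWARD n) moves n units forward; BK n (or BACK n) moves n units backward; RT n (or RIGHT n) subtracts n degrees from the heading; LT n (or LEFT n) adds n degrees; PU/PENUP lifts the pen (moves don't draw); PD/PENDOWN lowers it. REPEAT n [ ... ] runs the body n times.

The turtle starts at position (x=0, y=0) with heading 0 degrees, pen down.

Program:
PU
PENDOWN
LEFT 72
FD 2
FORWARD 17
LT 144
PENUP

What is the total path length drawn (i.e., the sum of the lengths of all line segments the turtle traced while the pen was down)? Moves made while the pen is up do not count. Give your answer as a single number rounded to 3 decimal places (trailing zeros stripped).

Executing turtle program step by step:
Start: pos=(0,0), heading=0, pen down
PU: pen up
PD: pen down
LT 72: heading 0 -> 72
FD 2: (0,0) -> (0.618,1.902) [heading=72, draw]
FD 17: (0.618,1.902) -> (5.871,18.07) [heading=72, draw]
LT 144: heading 72 -> 216
PU: pen up
Final: pos=(5.871,18.07), heading=216, 2 segment(s) drawn

Segment lengths:
  seg 1: (0,0) -> (0.618,1.902), length = 2
  seg 2: (0.618,1.902) -> (5.871,18.07), length = 17
Total = 19

Answer: 19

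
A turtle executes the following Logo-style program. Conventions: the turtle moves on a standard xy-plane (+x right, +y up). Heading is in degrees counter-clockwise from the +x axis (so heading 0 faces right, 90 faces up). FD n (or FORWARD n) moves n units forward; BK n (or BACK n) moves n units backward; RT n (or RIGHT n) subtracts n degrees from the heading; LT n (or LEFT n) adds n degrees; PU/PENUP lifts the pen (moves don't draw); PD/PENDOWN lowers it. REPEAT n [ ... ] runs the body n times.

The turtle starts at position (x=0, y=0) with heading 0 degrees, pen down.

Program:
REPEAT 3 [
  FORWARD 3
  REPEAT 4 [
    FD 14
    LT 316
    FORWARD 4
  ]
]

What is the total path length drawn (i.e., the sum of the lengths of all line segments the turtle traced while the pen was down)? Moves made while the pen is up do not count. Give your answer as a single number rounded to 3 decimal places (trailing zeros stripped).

Answer: 225

Derivation:
Executing turtle program step by step:
Start: pos=(0,0), heading=0, pen down
REPEAT 3 [
  -- iteration 1/3 --
  FD 3: (0,0) -> (3,0) [heading=0, draw]
  REPEAT 4 [
    -- iteration 1/4 --
    FD 14: (3,0) -> (17,0) [heading=0, draw]
    LT 316: heading 0 -> 316
    FD 4: (17,0) -> (19.877,-2.779) [heading=316, draw]
    -- iteration 2/4 --
    FD 14: (19.877,-2.779) -> (29.948,-12.504) [heading=316, draw]
    LT 316: heading 316 -> 272
    FD 4: (29.948,-12.504) -> (30.088,-16.501) [heading=272, draw]
    -- iteration 3/4 --
    FD 14: (30.088,-16.501) -> (30.576,-30.493) [heading=272, draw]
    LT 316: heading 272 -> 228
    FD 4: (30.576,-30.493) -> (27.9,-33.465) [heading=228, draw]
    -- iteration 4/4 --
    FD 14: (27.9,-33.465) -> (18.532,-43.869) [heading=228, draw]
    LT 316: heading 228 -> 184
    FD 4: (18.532,-43.869) -> (14.542,-44.149) [heading=184, draw]
  ]
  -- iteration 2/3 --
  FD 3: (14.542,-44.149) -> (11.549,-44.358) [heading=184, draw]
  REPEAT 4 [
    -- iteration 1/4 --
    FD 14: (11.549,-44.358) -> (-2.417,-45.334) [heading=184, draw]
    LT 316: heading 184 -> 140
    FD 4: (-2.417,-45.334) -> (-5.481,-42.763) [heading=140, draw]
    -- iteration 2/4 --
    FD 14: (-5.481,-42.763) -> (-16.206,-33.764) [heading=140, draw]
    LT 316: heading 140 -> 96
    FD 4: (-16.206,-33.764) -> (-16.624,-29.786) [heading=96, draw]
    -- iteration 3/4 --
    FD 14: (-16.624,-29.786) -> (-18.087,-15.863) [heading=96, draw]
    LT 316: heading 96 -> 52
    FD 4: (-18.087,-15.863) -> (-15.625,-12.711) [heading=52, draw]
    -- iteration 4/4 --
    FD 14: (-15.625,-12.711) -> (-7.005,-1.679) [heading=52, draw]
    LT 316: heading 52 -> 8
    FD 4: (-7.005,-1.679) -> (-3.044,-1.122) [heading=8, draw]
  ]
  -- iteration 3/3 --
  FD 3: (-3.044,-1.122) -> (-0.073,-0.704) [heading=8, draw]
  REPEAT 4 [
    -- iteration 1/4 --
    FD 14: (-0.073,-0.704) -> (13.79,1.244) [heading=8, draw]
    LT 316: heading 8 -> 324
    FD 4: (13.79,1.244) -> (17.026,-1.107) [heading=324, draw]
    -- iteration 2/4 --
    FD 14: (17.026,-1.107) -> (28.353,-9.336) [heading=324, draw]
    LT 316: heading 324 -> 280
    FD 4: (28.353,-9.336) -> (29.047,-13.275) [heading=280, draw]
    -- iteration 3/4 --
    FD 14: (29.047,-13.275) -> (31.478,-27.063) [heading=280, draw]
    LT 316: heading 280 -> 236
    FD 4: (31.478,-27.063) -> (29.242,-30.379) [heading=236, draw]
    -- iteration 4/4 --
    FD 14: (29.242,-30.379) -> (21.413,-41.985) [heading=236, draw]
    LT 316: heading 236 -> 192
    FD 4: (21.413,-41.985) -> (17.5,-42.817) [heading=192, draw]
  ]
]
Final: pos=(17.5,-42.817), heading=192, 27 segment(s) drawn

Segment lengths:
  seg 1: (0,0) -> (3,0), length = 3
  seg 2: (3,0) -> (17,0), length = 14
  seg 3: (17,0) -> (19.877,-2.779), length = 4
  seg 4: (19.877,-2.779) -> (29.948,-12.504), length = 14
  seg 5: (29.948,-12.504) -> (30.088,-16.501), length = 4
  seg 6: (30.088,-16.501) -> (30.576,-30.493), length = 14
  seg 7: (30.576,-30.493) -> (27.9,-33.465), length = 4
  seg 8: (27.9,-33.465) -> (18.532,-43.869), length = 14
  seg 9: (18.532,-43.869) -> (14.542,-44.149), length = 4
  seg 10: (14.542,-44.149) -> (11.549,-44.358), length = 3
  seg 11: (11.549,-44.358) -> (-2.417,-45.334), length = 14
  seg 12: (-2.417,-45.334) -> (-5.481,-42.763), length = 4
  seg 13: (-5.481,-42.763) -> (-16.206,-33.764), length = 14
  seg 14: (-16.206,-33.764) -> (-16.624,-29.786), length = 4
  seg 15: (-16.624,-29.786) -> (-18.087,-15.863), length = 14
  seg 16: (-18.087,-15.863) -> (-15.625,-12.711), length = 4
  seg 17: (-15.625,-12.711) -> (-7.005,-1.679), length = 14
  seg 18: (-7.005,-1.679) -> (-3.044,-1.122), length = 4
  seg 19: (-3.044,-1.122) -> (-0.073,-0.704), length = 3
  seg 20: (-0.073,-0.704) -> (13.79,1.244), length = 14
  seg 21: (13.79,1.244) -> (17.026,-1.107), length = 4
  seg 22: (17.026,-1.107) -> (28.353,-9.336), length = 14
  seg 23: (28.353,-9.336) -> (29.047,-13.275), length = 4
  seg 24: (29.047,-13.275) -> (31.478,-27.063), length = 14
  seg 25: (31.478,-27.063) -> (29.242,-30.379), length = 4
  seg 26: (29.242,-30.379) -> (21.413,-41.985), length = 14
  seg 27: (21.413,-41.985) -> (17.5,-42.817), length = 4
Total = 225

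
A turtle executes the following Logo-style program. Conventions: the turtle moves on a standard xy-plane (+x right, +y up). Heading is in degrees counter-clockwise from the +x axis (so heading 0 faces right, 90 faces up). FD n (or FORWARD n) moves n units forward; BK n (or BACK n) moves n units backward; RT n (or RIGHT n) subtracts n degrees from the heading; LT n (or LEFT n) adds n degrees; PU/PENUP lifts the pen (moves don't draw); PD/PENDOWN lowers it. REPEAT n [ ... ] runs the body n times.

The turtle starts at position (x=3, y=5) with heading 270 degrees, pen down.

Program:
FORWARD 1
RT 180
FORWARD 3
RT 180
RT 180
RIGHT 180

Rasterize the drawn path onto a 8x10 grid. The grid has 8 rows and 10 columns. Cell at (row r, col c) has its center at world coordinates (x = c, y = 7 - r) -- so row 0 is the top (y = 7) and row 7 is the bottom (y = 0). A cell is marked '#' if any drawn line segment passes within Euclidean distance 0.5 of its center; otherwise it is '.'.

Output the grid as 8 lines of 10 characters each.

Answer: ...#......
...#......
...#......
...#......
..........
..........
..........
..........

Derivation:
Segment 0: (3,5) -> (3,4)
Segment 1: (3,4) -> (3,7)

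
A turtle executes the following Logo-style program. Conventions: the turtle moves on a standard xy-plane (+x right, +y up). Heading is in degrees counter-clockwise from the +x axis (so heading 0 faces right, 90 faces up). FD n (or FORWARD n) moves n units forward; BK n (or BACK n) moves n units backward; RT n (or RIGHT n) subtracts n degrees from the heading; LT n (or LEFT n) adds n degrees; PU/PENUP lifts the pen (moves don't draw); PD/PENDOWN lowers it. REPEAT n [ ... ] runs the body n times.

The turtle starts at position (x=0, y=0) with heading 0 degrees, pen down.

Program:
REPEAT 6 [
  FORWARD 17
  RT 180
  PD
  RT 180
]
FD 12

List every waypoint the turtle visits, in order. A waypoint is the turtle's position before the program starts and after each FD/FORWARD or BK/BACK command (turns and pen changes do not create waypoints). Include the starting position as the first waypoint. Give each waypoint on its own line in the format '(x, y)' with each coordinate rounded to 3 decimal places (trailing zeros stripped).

Answer: (0, 0)
(17, 0)
(34, 0)
(51, 0)
(68, 0)
(85, 0)
(102, 0)
(114, 0)

Derivation:
Executing turtle program step by step:
Start: pos=(0,0), heading=0, pen down
REPEAT 6 [
  -- iteration 1/6 --
  FD 17: (0,0) -> (17,0) [heading=0, draw]
  RT 180: heading 0 -> 180
  PD: pen down
  RT 180: heading 180 -> 0
  -- iteration 2/6 --
  FD 17: (17,0) -> (34,0) [heading=0, draw]
  RT 180: heading 0 -> 180
  PD: pen down
  RT 180: heading 180 -> 0
  -- iteration 3/6 --
  FD 17: (34,0) -> (51,0) [heading=0, draw]
  RT 180: heading 0 -> 180
  PD: pen down
  RT 180: heading 180 -> 0
  -- iteration 4/6 --
  FD 17: (51,0) -> (68,0) [heading=0, draw]
  RT 180: heading 0 -> 180
  PD: pen down
  RT 180: heading 180 -> 0
  -- iteration 5/6 --
  FD 17: (68,0) -> (85,0) [heading=0, draw]
  RT 180: heading 0 -> 180
  PD: pen down
  RT 180: heading 180 -> 0
  -- iteration 6/6 --
  FD 17: (85,0) -> (102,0) [heading=0, draw]
  RT 180: heading 0 -> 180
  PD: pen down
  RT 180: heading 180 -> 0
]
FD 12: (102,0) -> (114,0) [heading=0, draw]
Final: pos=(114,0), heading=0, 7 segment(s) drawn
Waypoints (8 total):
(0, 0)
(17, 0)
(34, 0)
(51, 0)
(68, 0)
(85, 0)
(102, 0)
(114, 0)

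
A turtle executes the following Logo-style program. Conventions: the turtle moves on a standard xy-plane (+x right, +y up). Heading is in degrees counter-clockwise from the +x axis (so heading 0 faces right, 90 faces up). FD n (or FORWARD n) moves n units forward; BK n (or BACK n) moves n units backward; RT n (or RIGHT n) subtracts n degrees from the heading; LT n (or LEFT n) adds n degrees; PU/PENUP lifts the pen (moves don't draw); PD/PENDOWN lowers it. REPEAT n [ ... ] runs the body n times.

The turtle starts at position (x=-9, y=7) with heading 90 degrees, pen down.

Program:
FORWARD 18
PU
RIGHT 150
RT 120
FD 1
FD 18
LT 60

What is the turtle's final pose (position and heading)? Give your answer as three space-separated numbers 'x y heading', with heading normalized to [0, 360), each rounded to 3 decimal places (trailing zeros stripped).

Answer: -28 25 240

Derivation:
Executing turtle program step by step:
Start: pos=(-9,7), heading=90, pen down
FD 18: (-9,7) -> (-9,25) [heading=90, draw]
PU: pen up
RT 150: heading 90 -> 300
RT 120: heading 300 -> 180
FD 1: (-9,25) -> (-10,25) [heading=180, move]
FD 18: (-10,25) -> (-28,25) [heading=180, move]
LT 60: heading 180 -> 240
Final: pos=(-28,25), heading=240, 1 segment(s) drawn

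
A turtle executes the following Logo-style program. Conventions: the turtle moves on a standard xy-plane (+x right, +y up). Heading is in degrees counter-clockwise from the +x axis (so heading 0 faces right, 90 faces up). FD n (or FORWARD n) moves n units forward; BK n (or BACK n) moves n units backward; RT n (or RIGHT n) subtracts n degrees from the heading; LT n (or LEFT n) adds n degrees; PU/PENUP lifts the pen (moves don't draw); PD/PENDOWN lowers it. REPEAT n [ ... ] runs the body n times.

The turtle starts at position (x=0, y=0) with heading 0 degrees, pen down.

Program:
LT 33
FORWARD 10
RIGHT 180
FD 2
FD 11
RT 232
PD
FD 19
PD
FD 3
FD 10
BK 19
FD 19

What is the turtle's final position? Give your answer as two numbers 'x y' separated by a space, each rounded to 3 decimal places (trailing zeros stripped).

Answer: 27.741 -12.052

Derivation:
Executing turtle program step by step:
Start: pos=(0,0), heading=0, pen down
LT 33: heading 0 -> 33
FD 10: (0,0) -> (8.387,5.446) [heading=33, draw]
RT 180: heading 33 -> 213
FD 2: (8.387,5.446) -> (6.709,4.357) [heading=213, draw]
FD 11: (6.709,4.357) -> (-2.516,-1.634) [heading=213, draw]
RT 232: heading 213 -> 341
PD: pen down
FD 19: (-2.516,-1.634) -> (15.449,-7.82) [heading=341, draw]
PD: pen down
FD 3: (15.449,-7.82) -> (18.285,-8.796) [heading=341, draw]
FD 10: (18.285,-8.796) -> (27.741,-12.052) [heading=341, draw]
BK 19: (27.741,-12.052) -> (9.776,-5.866) [heading=341, draw]
FD 19: (9.776,-5.866) -> (27.741,-12.052) [heading=341, draw]
Final: pos=(27.741,-12.052), heading=341, 8 segment(s) drawn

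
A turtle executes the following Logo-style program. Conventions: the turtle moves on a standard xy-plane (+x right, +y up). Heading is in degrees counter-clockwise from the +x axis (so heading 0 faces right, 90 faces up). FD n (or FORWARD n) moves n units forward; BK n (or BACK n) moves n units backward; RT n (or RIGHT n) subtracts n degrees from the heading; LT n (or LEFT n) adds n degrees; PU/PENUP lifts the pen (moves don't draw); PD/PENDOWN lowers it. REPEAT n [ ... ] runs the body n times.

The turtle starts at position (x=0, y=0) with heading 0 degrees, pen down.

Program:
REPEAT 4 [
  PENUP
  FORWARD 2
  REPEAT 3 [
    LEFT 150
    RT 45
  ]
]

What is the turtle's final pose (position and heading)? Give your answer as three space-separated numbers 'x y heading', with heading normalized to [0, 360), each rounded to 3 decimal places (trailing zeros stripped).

Executing turtle program step by step:
Start: pos=(0,0), heading=0, pen down
REPEAT 4 [
  -- iteration 1/4 --
  PU: pen up
  FD 2: (0,0) -> (2,0) [heading=0, move]
  REPEAT 3 [
    -- iteration 1/3 --
    LT 150: heading 0 -> 150
    RT 45: heading 150 -> 105
    -- iteration 2/3 --
    LT 150: heading 105 -> 255
    RT 45: heading 255 -> 210
    -- iteration 3/3 --
    LT 150: heading 210 -> 0
    RT 45: heading 0 -> 315
  ]
  -- iteration 2/4 --
  PU: pen up
  FD 2: (2,0) -> (3.414,-1.414) [heading=315, move]
  REPEAT 3 [
    -- iteration 1/3 --
    LT 150: heading 315 -> 105
    RT 45: heading 105 -> 60
    -- iteration 2/3 --
    LT 150: heading 60 -> 210
    RT 45: heading 210 -> 165
    -- iteration 3/3 --
    LT 150: heading 165 -> 315
    RT 45: heading 315 -> 270
  ]
  -- iteration 3/4 --
  PU: pen up
  FD 2: (3.414,-1.414) -> (3.414,-3.414) [heading=270, move]
  REPEAT 3 [
    -- iteration 1/3 --
    LT 150: heading 270 -> 60
    RT 45: heading 60 -> 15
    -- iteration 2/3 --
    LT 150: heading 15 -> 165
    RT 45: heading 165 -> 120
    -- iteration 3/3 --
    LT 150: heading 120 -> 270
    RT 45: heading 270 -> 225
  ]
  -- iteration 4/4 --
  PU: pen up
  FD 2: (3.414,-3.414) -> (2,-4.828) [heading=225, move]
  REPEAT 3 [
    -- iteration 1/3 --
    LT 150: heading 225 -> 15
    RT 45: heading 15 -> 330
    -- iteration 2/3 --
    LT 150: heading 330 -> 120
    RT 45: heading 120 -> 75
    -- iteration 3/3 --
    LT 150: heading 75 -> 225
    RT 45: heading 225 -> 180
  ]
]
Final: pos=(2,-4.828), heading=180, 0 segment(s) drawn

Answer: 2 -4.828 180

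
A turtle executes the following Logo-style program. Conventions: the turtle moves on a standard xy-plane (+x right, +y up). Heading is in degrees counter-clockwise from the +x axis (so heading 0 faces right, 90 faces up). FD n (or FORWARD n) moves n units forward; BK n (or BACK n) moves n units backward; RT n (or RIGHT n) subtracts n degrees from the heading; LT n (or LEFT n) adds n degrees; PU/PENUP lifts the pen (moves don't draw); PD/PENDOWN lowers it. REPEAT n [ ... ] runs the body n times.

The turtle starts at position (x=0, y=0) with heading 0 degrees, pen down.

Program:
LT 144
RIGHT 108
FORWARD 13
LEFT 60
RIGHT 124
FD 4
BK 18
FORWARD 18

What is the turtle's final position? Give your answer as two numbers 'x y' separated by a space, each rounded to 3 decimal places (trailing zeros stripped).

Executing turtle program step by step:
Start: pos=(0,0), heading=0, pen down
LT 144: heading 0 -> 144
RT 108: heading 144 -> 36
FD 13: (0,0) -> (10.517,7.641) [heading=36, draw]
LT 60: heading 36 -> 96
RT 124: heading 96 -> 332
FD 4: (10.517,7.641) -> (14.049,5.763) [heading=332, draw]
BK 18: (14.049,5.763) -> (-1.844,14.214) [heading=332, draw]
FD 18: (-1.844,14.214) -> (14.049,5.763) [heading=332, draw]
Final: pos=(14.049,5.763), heading=332, 4 segment(s) drawn

Answer: 14.049 5.763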